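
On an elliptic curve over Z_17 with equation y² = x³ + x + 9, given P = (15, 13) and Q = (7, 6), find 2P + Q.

First 2P:
Repeated addition: build up to 2P.
2P: tangent at (15, 13): λ = (3·15² + 1)/(2·13) ≡ 13/9. 9⁻¹ ≡ 2 (mod 17) since 9·2 = 18 ≡ 1, so λ ≡ 13·2 ≡ 9.
  x = λ² - 15 - 15 = 81 - 30 ≡ 0; y = λ·(15 - 0) - 13 ≡ 3. → (0, 3)
2P = (0, 3).
Finally 2P + Q:
(0, 3) + (7, 6). λ = (6 - 3)/(7 - 0) ≡ 3/7 mod 17. 7⁻¹ ≡ 5 (mod 17) since 7·5 = 35 ≡ 1, so λ ≡ 15.
  x = λ² - 0 - 7 = 225 - 7 ≡ 14; y = λ·(0 - 14) - 3 ≡ 8. → (14, 8)

(14, 8)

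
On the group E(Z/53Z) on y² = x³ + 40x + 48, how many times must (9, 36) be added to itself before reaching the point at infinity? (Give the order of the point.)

9

2P: tangent at (9, 36): λ = (3·9² + 40)/(2·36) ≡ 18/19. 19⁻¹ ≡ 14 (mod 53) since 19·14 = 266 ≡ 1, so λ ≡ 18·14 ≡ 40.
  x = λ² - 9 - 9 = 1600 - 18 ≡ 45; y = λ·(9 - 45) - 36 ≡ 8. → (45, 8)
3P: (45, 8) + (9, 36). λ = (36 - 8)/(9 - 45) ≡ 28/17 mod 53. 17⁻¹ ≡ 25 (mod 53), so λ ≡ 11.
  x = λ² - 45 - 9 = 121 - 54 ≡ 14; y = λ·(45 - 14) - 8 ≡ 15. → (14, 15)
4P: (14, 15) + (9, 36). λ = (36 - 15)/(9 - 14) ≡ 21/48 mod 53. 48⁻¹ ≡ 21 (mod 53), so λ ≡ 17.
  x = λ² - 14 - 9 = 289 - 23 ≡ 1; y = λ·(14 - 1) - 15 ≡ 47. → (1, 47)
5P: (1, 47) + (9, 36). λ = (36 - 47)/(9 - 1) ≡ 42/8 mod 53. 8⁻¹ ≡ 20 (mod 53) since 8·20 = 160 ≡ 1, so λ ≡ 45.
  x = λ² - 1 - 9 = 2025 - 10 ≡ 1; y = λ·(1 - 1) - 47 ≡ 6. → (1, 6)
6P: (1, 6) + (9, 36). λ = (36 - 6)/(9 - 1) ≡ 30/8 mod 53. 8⁻¹ ≡ 20 (mod 53), so λ ≡ 17.
  x = λ² - 1 - 9 = 289 - 10 ≡ 14; y = λ·(1 - 14) - 6 ≡ 38. → (14, 38)
7P: (14, 38) + (9, 36). λ = (36 - 38)/(9 - 14) ≡ 51/48 mod 53. 48⁻¹ ≡ 21 (mod 53), so λ ≡ 11.
  x = λ² - 14 - 9 = 121 - 23 ≡ 45; y = λ·(14 - 45) - 38 ≡ 45. → (45, 45)
8P: (45, 45) + (9, 36). λ = (36 - 45)/(9 - 45) ≡ 44/17 mod 53. 17⁻¹ ≡ 25 (mod 53), so λ ≡ 40.
  x = λ² - 45 - 9 = 1600 - 54 ≡ 9; y = λ·(45 - 9) - 45 ≡ 17. → (9, 17)
9P: (9, 17) + (9, 36): same x and y₁ ≡ -y₂, so the sum is the point at infinity.
9P = the point at infinity, so the order is 9.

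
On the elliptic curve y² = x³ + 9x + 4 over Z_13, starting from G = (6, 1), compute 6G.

(0, 11)

Repeated addition: build up to 6G.
2G: tangent at (6, 1): λ = (3·6² + 9)/(2·1) ≡ 0/2. 2⁻¹ ≡ 7 (mod 13), so λ ≡ 0·7 ≡ 0.
  x = λ² - 6 - 6 = 0 - 12 ≡ 1; y = λ·(6 - 1) - 1 ≡ 12. → (1, 12)
3G: (1, 12) + (6, 1). λ = (1 - 12)/(6 - 1) ≡ 2/5 mod 13. 5⁻¹ ≡ 8 (mod 13), so λ ≡ 3.
  x = λ² - 1 - 6 = 9 - 7 ≡ 2; y = λ·(1 - 2) - 12 ≡ 11. → (2, 11)
4G: (2, 11) + (6, 1). λ = (1 - 11)/(6 - 2) ≡ 3/4 mod 13. 4⁻¹ ≡ 10 (mod 13), so λ ≡ 4.
  x = λ² - 2 - 6 = 16 - 8 ≡ 8; y = λ·(2 - 8) - 11 ≡ 4. → (8, 4)
5G: (8, 4) + (6, 1). λ = (1 - 4)/(6 - 8) ≡ 10/11 mod 13. 11⁻¹ ≡ 6 (mod 13), so λ ≡ 8.
  x = λ² - 8 - 6 = 64 - 14 ≡ 11; y = λ·(8 - 11) - 4 ≡ 11. → (11, 11)
6G: (11, 11) + (6, 1). λ = (1 - 11)/(6 - 11) ≡ 3/8 mod 13. 8⁻¹ ≡ 5 (mod 13) since 8·5 = 40 ≡ 1, so λ ≡ 2.
  x = λ² - 11 - 6 = 4 - 17 ≡ 0; y = λ·(11 - 0) - 11 ≡ 11. → (0, 11)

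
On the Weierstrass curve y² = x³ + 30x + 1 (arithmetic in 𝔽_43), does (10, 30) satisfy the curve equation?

y² = 30² ≡ 40; x³ + 30x + 1 = 1301 ≡ 11 (mod 43). 40 ≠ 11.

no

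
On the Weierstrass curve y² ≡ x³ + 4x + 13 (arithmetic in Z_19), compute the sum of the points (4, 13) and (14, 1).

(4, 13) + (14, 1). λ = (1 - 13)/(14 - 4) ≡ 7/10 mod 19. 10⁻¹ ≡ 2 (mod 19) since 10·2 = 20 ≡ 1, so λ ≡ 14.
  x = λ² - 4 - 14 = 196 - 18 ≡ 7; y = λ·(4 - 7) - 13 ≡ 2. → (7, 2)

(7, 2)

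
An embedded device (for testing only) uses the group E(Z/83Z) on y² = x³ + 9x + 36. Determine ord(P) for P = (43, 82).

11

2P: tangent at (43, 82): λ = (3·43² + 9)/(2·82) ≡ 78/81. 81⁻¹ ≡ 41 (mod 83), so λ ≡ 78·41 ≡ 44.
  x = λ² - 43 - 43 = 1936 - 86 ≡ 24; y = λ·(43 - 24) - 82 ≡ 7. → (24, 7)
3P: (24, 7) + (43, 82). λ = (82 - 7)/(43 - 24) ≡ 75/19 mod 83. 19⁻¹ ≡ 35 (mod 83) since 19·35 = 665 ≡ 1, so λ ≡ 52.
  x = λ² - 24 - 43 = 2704 - 67 ≡ 64; y = λ·(24 - 64) - 7 ≡ 71. → (64, 71)
4P: (64, 71) + (43, 82). λ = (82 - 71)/(43 - 64) ≡ 11/62 mod 83. 62⁻¹ ≡ 79 (mod 83), so λ ≡ 39.
  x = λ² - 64 - 43 = 1521 - 107 ≡ 3; y = λ·(64 - 3) - 71 ≡ 67. → (3, 67)
5P: (3, 67) + (43, 82). λ = (82 - 67)/(43 - 3) ≡ 15/40 mod 83. 40⁻¹ ≡ 27 (mod 83), so λ ≡ 73.
  x = λ² - 3 - 43 = 5329 - 46 ≡ 54; y = λ·(3 - 54) - 67 ≡ 28. → (54, 28)
6P: (54, 28) + (43, 82). λ = (82 - 28)/(43 - 54) ≡ 54/72 mod 83. 72⁻¹ ≡ 15 (mod 83), so λ ≡ 63.
  x = λ² - 54 - 43 = 3969 - 97 ≡ 54; y = λ·(54 - 54) - 28 ≡ 55. → (54, 55)
7P: (54, 55) + (43, 82). λ = (82 - 55)/(43 - 54) ≡ 27/72 mod 83. 72⁻¹ ≡ 15 (mod 83) since 72·15 = 1080 ≡ 1, so λ ≡ 73.
  x = λ² - 54 - 43 = 5329 - 97 ≡ 3; y = λ·(54 - 3) - 55 ≡ 16. → (3, 16)
8P: (3, 16) + (43, 82). λ = (82 - 16)/(43 - 3) ≡ 66/40 mod 83. 40⁻¹ ≡ 27 (mod 83) since 40·27 = 1080 ≡ 1, so λ ≡ 39.
  x = λ² - 3 - 43 = 1521 - 46 ≡ 64; y = λ·(3 - 64) - 16 ≡ 12. → (64, 12)
9P: (64, 12) + (43, 82). λ = (82 - 12)/(43 - 64) ≡ 70/62 mod 83. 62⁻¹ ≡ 79 (mod 83), so λ ≡ 52.
  x = λ² - 64 - 43 = 2704 - 107 ≡ 24; y = λ·(64 - 24) - 12 ≡ 76. → (24, 76)
10P: (24, 76) + (43, 82). λ = (82 - 76)/(43 - 24) ≡ 6/19 mod 83. 19⁻¹ ≡ 35 (mod 83) since 19·35 = 665 ≡ 1, so λ ≡ 44.
  x = λ² - 24 - 43 = 1936 - 67 ≡ 43; y = λ·(24 - 43) - 76 ≡ 1. → (43, 1)
11P: (43, 1) + (43, 82): same x and y₁ ≡ -y₂, so the sum is 𝒪.
11P = 𝒪, so the order is 11.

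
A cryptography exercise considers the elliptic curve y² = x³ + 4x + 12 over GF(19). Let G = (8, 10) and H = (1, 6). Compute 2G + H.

O

First 2G:
Repeated addition: build up to 2G.
2G: tangent at (8, 10): λ = (3·8² + 4)/(2·10) ≡ 6/1. 1⁻¹ ≡ 1 (mod 19), so λ ≡ 6·1 ≡ 6.
  x = λ² - 8 - 8 = 36 - 16 ≡ 1; y = λ·(8 - 1) - 10 ≡ 13. → (1, 13)
2G = (1, 13).
Finally 2G + H:
(1, 13) + (1, 6): same x and y₁ ≡ -y₂, so the sum is O.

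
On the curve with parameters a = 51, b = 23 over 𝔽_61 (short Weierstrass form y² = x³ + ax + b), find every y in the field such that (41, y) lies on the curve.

none

x³ + 51x + 23 = 71035 ≡ 31 (mod 61).
31 is a non-residue mod 61; no y exists.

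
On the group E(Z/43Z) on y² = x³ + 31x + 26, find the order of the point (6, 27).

2P: tangent at (6, 27): λ = (3·6² + 31)/(2·27) ≡ 10/11. 11⁻¹ ≡ 4 (mod 43) since 11·4 = 44 ≡ 1, so λ ≡ 10·4 ≡ 40.
  x = λ² - 6 - 6 = 1600 - 12 ≡ 40; y = λ·(6 - 40) - 27 ≡ 32. → (40, 32)
3P: (40, 32) + (6, 27). λ = (27 - 32)/(6 - 40) ≡ 38/9 mod 43. 9⁻¹ ≡ 24 (mod 43) since 9·24 = 216 ≡ 1, so λ ≡ 9.
  x = λ² - 40 - 6 = 81 - 46 ≡ 35; y = λ·(40 - 35) - 32 ≡ 13. → (35, 13)
4P: (35, 13) + (6, 27). λ = (27 - 13)/(6 - 35) ≡ 14/14 mod 43. 14⁻¹ ≡ 40 (mod 43), so λ ≡ 1.
  x = λ² - 35 - 6 = 1 - 41 ≡ 3; y = λ·(35 - 3) - 13 ≡ 19. → (3, 19)
5P: (3, 19) + (6, 27). λ = (27 - 19)/(6 - 3) ≡ 8/3 mod 43. 3⁻¹ ≡ 29 (mod 43), so λ ≡ 17.
  x = λ² - 3 - 6 = 289 - 9 ≡ 22; y = λ·(3 - 22) - 19 ≡ 2. → (22, 2)
6P: (22, 2) + (6, 27). λ = (27 - 2)/(6 - 22) ≡ 25/27 mod 43. 27⁻¹ ≡ 8 (mod 43), so λ ≡ 28.
  x = λ² - 22 - 6 = 784 - 28 ≡ 25; y = λ·(22 - 25) - 2 ≡ 0. → (25, 0)
7P: (25, 0) + (6, 27). λ = (27 - 0)/(6 - 25) ≡ 27/24 mod 43. 24⁻¹ ≡ 9 (mod 43) since 24·9 = 216 ≡ 1, so λ ≡ 28.
  x = λ² - 25 - 6 = 784 - 31 ≡ 22; y = λ·(25 - 22) - 0 ≡ 41. → (22, 41)
8P: (22, 41) + (6, 27). λ = (27 - 41)/(6 - 22) ≡ 29/27 mod 43. 27⁻¹ ≡ 8 (mod 43), so λ ≡ 17.
  x = λ² - 22 - 6 = 289 - 28 ≡ 3; y = λ·(22 - 3) - 41 ≡ 24. → (3, 24)
9P: (3, 24) + (6, 27). λ = (27 - 24)/(6 - 3) ≡ 3/3 mod 43. 3⁻¹ ≡ 29 (mod 43), so λ ≡ 1.
  x = λ² - 3 - 6 = 1 - 9 ≡ 35; y = λ·(3 - 35) - 24 ≡ 30. → (35, 30)
10P: (35, 30) + (6, 27). λ = (27 - 30)/(6 - 35) ≡ 40/14 mod 43. 14⁻¹ ≡ 40 (mod 43) since 14·40 = 560 ≡ 1, so λ ≡ 9.
  x = λ² - 35 - 6 = 81 - 41 ≡ 40; y = λ·(35 - 40) - 30 ≡ 11. → (40, 11)
11P: (40, 11) + (6, 27). λ = (27 - 11)/(6 - 40) ≡ 16/9 mod 43. 9⁻¹ ≡ 24 (mod 43), so λ ≡ 40.
  x = λ² - 40 - 6 = 1600 - 46 ≡ 6; y = λ·(40 - 6) - 11 ≡ 16. → (6, 16)
12P: (6, 16) + (6, 27): same x and y₁ ≡ -y₂, so the sum is O.
12P = O, so the order is 12.

12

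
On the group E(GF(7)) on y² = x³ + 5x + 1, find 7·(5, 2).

Write Q = (5, 2).
Double-and-add on 7 = (111)₂. Start with Q = (5, 2) for the leading 1-bit.
double: tangent at (5, 2): λ = (3·5² + 5)/(2·2) ≡ 3/4. 4⁻¹ ≡ 2 (mod 7) since 4·2 = 8 ≡ 1, so λ ≡ 3·2 ≡ 6.
  x = λ² - 5 - 5 = 36 - 10 ≡ 5; y = λ·(5 - 5) - 2 ≡ 5. → (5, 5)
add Q: (5, 5) + (5, 2): same x and y₁ ≡ -y₂, so the sum is O.
double: O + O = O (identity).
add Q: O + (5, 2) = (5, 2) (identity).

(5, 2)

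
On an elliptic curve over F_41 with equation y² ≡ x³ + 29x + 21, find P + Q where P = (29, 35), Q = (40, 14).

(29, 35) + (40, 14). λ = (14 - 35)/(40 - 29) ≡ 20/11 mod 41. 11⁻¹ ≡ 15 (mod 41), so λ ≡ 13.
  x = λ² - 29 - 40 = 169 - 69 ≡ 18; y = λ·(29 - 18) - 35 ≡ 26. → (18, 26)

(18, 26)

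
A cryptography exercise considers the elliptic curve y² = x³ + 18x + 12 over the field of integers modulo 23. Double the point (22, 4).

(15, 0)

tangent at (22, 4): λ = (3·22² + 18)/(2·4) ≡ 21/8. 8⁻¹ ≡ 3 (mod 23), so λ ≡ 21·3 ≡ 17.
  x = λ² - 22 - 22 = 289 - 44 ≡ 15; y = λ·(22 - 15) - 4 ≡ 0. → (15, 0)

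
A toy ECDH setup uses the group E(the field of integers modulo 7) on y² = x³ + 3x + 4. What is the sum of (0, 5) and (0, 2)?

O

The two points share x = 0 and their y-coordinates satisfy 5 + 2 ≡ 0 (mod 7), so they are inverses. Their sum is the point at infinity.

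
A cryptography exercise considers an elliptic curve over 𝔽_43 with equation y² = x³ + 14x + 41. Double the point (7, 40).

(24, 22)

tangent at (7, 40): λ = (3·7² + 14)/(2·40) ≡ 32/37. 37⁻¹ ≡ 7 (mod 43) since 37·7 = 259 ≡ 1, so λ ≡ 32·7 ≡ 9.
  x = λ² - 7 - 7 = 81 - 14 ≡ 24; y = λ·(7 - 24) - 40 ≡ 22. → (24, 22)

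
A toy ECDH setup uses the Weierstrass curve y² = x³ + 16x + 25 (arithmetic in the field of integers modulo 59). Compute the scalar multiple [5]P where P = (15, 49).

(44, 56)

Double-and-add on 5 = (101)₂. Start with P = (15, 49) for the leading 1-bit.
double: tangent at (15, 49): λ = (3·15² + 16)/(2·49) ≡ 42/39. 39⁻¹ ≡ 56 (mod 59) since 39·56 = 2184 ≡ 1, so λ ≡ 42·56 ≡ 51.
  x = λ² - 15 - 15 = 2601 - 30 ≡ 34; y = λ·(15 - 34) - 49 ≡ 44. → (34, 44)
double: tangent at (34, 44): λ = (3·34² + 16)/(2·44) ≡ 3/29. 29⁻¹ ≡ 57 (mod 59), so λ ≡ 3·57 ≡ 53.
  x = λ² - 34 - 34 = 2809 - 68 ≡ 27; y = λ·(34 - 27) - 44 ≡ 32. → (27, 32)
add P: (27, 32) + (15, 49). λ = (49 - 32)/(15 - 27) ≡ 17/47 mod 59. 47⁻¹ ≡ 54 (mod 59) since 47·54 = 2538 ≡ 1, so λ ≡ 33.
  x = λ² - 27 - 15 = 1089 - 42 ≡ 44; y = λ·(27 - 44) - 32 ≡ 56. → (44, 56)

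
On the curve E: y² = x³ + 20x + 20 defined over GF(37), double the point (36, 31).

(27, 35)

tangent at (36, 31): λ = (3·36² + 20)/(2·31) ≡ 23/25. 25⁻¹ ≡ 3 (mod 37), so λ ≡ 23·3 ≡ 32.
  x = λ² - 36 - 36 = 1024 - 72 ≡ 27; y = λ·(36 - 27) - 31 ≡ 35. → (27, 35)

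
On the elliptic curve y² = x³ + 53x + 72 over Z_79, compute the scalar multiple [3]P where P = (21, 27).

Repeated addition: build up to 3P.
2P: tangent at (21, 27): λ = (3·21² + 53)/(2·27) ≡ 33/54. 54⁻¹ ≡ 60 (mod 79), so λ ≡ 33·60 ≡ 5.
  x = λ² - 21 - 21 = 25 - 42 ≡ 62; y = λ·(21 - 62) - 27 ≡ 5. → (62, 5)
3P: (62, 5) + (21, 27). λ = (27 - 5)/(21 - 62) ≡ 22/38 mod 79. 38⁻¹ ≡ 52 (mod 79), so λ ≡ 38.
  x = λ² - 62 - 21 = 1444 - 83 ≡ 18; y = λ·(62 - 18) - 5 ≡ 8. → (18, 8)

(18, 8)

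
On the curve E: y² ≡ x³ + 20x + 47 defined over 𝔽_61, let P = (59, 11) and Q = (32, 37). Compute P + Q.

(59, 11) + (32, 37). λ = (37 - 11)/(32 - 59) ≡ 26/34 mod 61. 34⁻¹ ≡ 9 (mod 61), so λ ≡ 51.
  x = λ² - 59 - 32 = 2601 - 91 ≡ 9; y = λ·(59 - 9) - 11 ≡ 38. → (9, 38)

(9, 38)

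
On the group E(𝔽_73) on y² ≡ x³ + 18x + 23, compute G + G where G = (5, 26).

(26, 67)

tangent at (5, 26): λ = (3·5² + 18)/(2·26) ≡ 20/52. 52⁻¹ ≡ 66 (mod 73), so λ ≡ 20·66 ≡ 6.
  x = λ² - 5 - 5 = 36 - 10 ≡ 26; y = λ·(5 - 26) - 26 ≡ 67. → (26, 67)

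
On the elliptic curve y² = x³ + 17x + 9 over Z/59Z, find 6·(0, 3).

(28, 31)

Write Q = (0, 3).
Repeated addition: build up to 6Q.
2Q: tangent at (0, 3): λ = (3·0² + 17)/(2·3) ≡ 17/6. 6⁻¹ ≡ 10 (mod 59) since 6·10 = 60 ≡ 1, so λ ≡ 17·10 ≡ 52.
  x = λ² - 0 - 0 = 2704 - 0 ≡ 49; y = λ·(0 - 49) - 3 ≡ 45. → (49, 45)
3Q: (49, 45) + (0, 3). λ = (3 - 45)/(0 - 49) ≡ 17/10 mod 59. 10⁻¹ ≡ 6 (mod 59) since 10·6 = 60 ≡ 1, so λ ≡ 43.
  x = λ² - 49 - 0 = 1849 - 49 ≡ 30; y = λ·(49 - 30) - 45 ≡ 5. → (30, 5)
4Q: (30, 5) + (0, 3). λ = (3 - 5)/(0 - 30) ≡ 57/29 mod 59. 29⁻¹ ≡ 57 (mod 59) since 29·57 = 1653 ≡ 1, so λ ≡ 4.
  x = λ² - 30 - 0 = 16 - 30 ≡ 45; y = λ·(30 - 45) - 5 ≡ 53. → (45, 53)
5Q: (45, 53) + (0, 3). λ = (3 - 53)/(0 - 45) ≡ 9/14 mod 59. 14⁻¹ ≡ 38 (mod 59), so λ ≡ 47.
  x = λ² - 45 - 0 = 2209 - 45 ≡ 40; y = λ·(45 - 40) - 53 ≡ 5. → (40, 5)
6Q: (40, 5) + (0, 3). λ = (3 - 5)/(0 - 40) ≡ 57/19 mod 59. 19⁻¹ ≡ 28 (mod 59), so λ ≡ 3.
  x = λ² - 40 - 0 = 9 - 40 ≡ 28; y = λ·(40 - 28) - 5 ≡ 31. → (28, 31)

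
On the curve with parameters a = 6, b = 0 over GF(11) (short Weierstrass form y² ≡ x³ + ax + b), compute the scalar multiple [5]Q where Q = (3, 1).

Repeated addition: build up to 5Q.
2Q: tangent at (3, 1): λ = (3·3² + 6)/(2·1) ≡ 0/2. 2⁻¹ ≡ 6 (mod 11) since 2·6 = 12 ≡ 1, so λ ≡ 0·6 ≡ 0.
  x = λ² - 3 - 3 = 0 - 6 ≡ 5; y = λ·(3 - 5) - 1 ≡ 10. → (5, 10)
3Q: (5, 10) + (3, 1). λ = (1 - 10)/(3 - 5) ≡ 2/9 mod 11. 9⁻¹ ≡ 5 (mod 11), so λ ≡ 10.
  x = λ² - 5 - 3 = 100 - 8 ≡ 4; y = λ·(5 - 4) - 10 ≡ 0. → (4, 0)
4Q: (4, 0) + (3, 1). λ = (1 - 0)/(3 - 4) ≡ 1/10 mod 11. 10⁻¹ ≡ 10 (mod 11) since 10·10 = 100 ≡ 1, so λ ≡ 10.
  x = λ² - 4 - 3 = 100 - 7 ≡ 5; y = λ·(4 - 5) - 0 ≡ 1. → (5, 1)
5Q: (5, 1) + (3, 1). λ = (1 - 1)/(3 - 5) ≡ 0/9 mod 11. 9⁻¹ ≡ 5 (mod 11) since 9·5 = 45 ≡ 1, so λ ≡ 0.
  x = λ² - 5 - 3 = 0 - 8 ≡ 3; y = λ·(5 - 3) - 1 ≡ 10. → (3, 10)

(3, 10)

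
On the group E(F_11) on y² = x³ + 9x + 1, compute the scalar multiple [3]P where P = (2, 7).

(2, 4)

Repeated addition: build up to 3P.
2P: tangent at (2, 7): λ = (3·2² + 9)/(2·7) ≡ 10/3. 3⁻¹ ≡ 4 (mod 11) since 3·4 = 12 ≡ 1, so λ ≡ 10·4 ≡ 7.
  x = λ² - 2 - 2 = 49 - 4 ≡ 1; y = λ·(2 - 1) - 7 ≡ 0. → (1, 0)
3P: (1, 0) + (2, 7). λ = (7 - 0)/(2 - 1) ≡ 7/1 mod 11. 1⁻¹ ≡ 1 (mod 11), so λ ≡ 7.
  x = λ² - 1 - 2 = 49 - 3 ≡ 2; y = λ·(1 - 2) - 0 ≡ 4. → (2, 4)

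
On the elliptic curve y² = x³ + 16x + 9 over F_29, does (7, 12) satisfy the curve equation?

y² = 12² ≡ 28; x³ + 16x + 9 = 464 ≡ 0 (mod 29). 28 ≠ 0.

no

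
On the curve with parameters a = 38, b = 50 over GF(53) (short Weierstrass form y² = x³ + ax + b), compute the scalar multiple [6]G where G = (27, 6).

(10, 23)

Double-and-add on 6 = (110)₂. Start with G = (27, 6) for the leading 1-bit.
double: tangent at (27, 6): λ = (3·27² + 38)/(2·6) ≡ 52/12. 12⁻¹ ≡ 31 (mod 53) since 12·31 = 372 ≡ 1, so λ ≡ 52·31 ≡ 22.
  x = λ² - 27 - 27 = 484 - 54 ≡ 6; y = λ·(27 - 6) - 6 ≡ 32. → (6, 32)
add G: (6, 32) + (27, 6). λ = (6 - 32)/(27 - 6) ≡ 27/21 mod 53. 21⁻¹ ≡ 48 (mod 53), so λ ≡ 24.
  x = λ² - 6 - 27 = 576 - 33 ≡ 13; y = λ·(6 - 13) - 32 ≡ 12. → (13, 12)
double: tangent at (13, 12): λ = (3·13² + 38)/(2·12) ≡ 15/24. 24⁻¹ ≡ 42 (mod 53), so λ ≡ 15·42 ≡ 47.
  x = λ² - 13 - 13 = 2209 - 26 ≡ 10; y = λ·(13 - 10) - 12 ≡ 23. → (10, 23)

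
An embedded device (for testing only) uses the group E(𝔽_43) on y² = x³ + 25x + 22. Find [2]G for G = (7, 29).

tangent at (7, 29): λ = (3·7² + 25)/(2·29) ≡ 0/15. 15⁻¹ ≡ 23 (mod 43), so λ ≡ 0·23 ≡ 0.
  x = λ² - 7 - 7 = 0 - 14 ≡ 29; y = λ·(7 - 29) - 29 ≡ 14. → (29, 14)

(29, 14)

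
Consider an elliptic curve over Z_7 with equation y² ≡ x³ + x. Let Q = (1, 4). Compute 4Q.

Repeated addition: build up to 4Q.
2Q: tangent at (1, 4): λ = (3·1² + 1)/(2·4) ≡ 4/1. 1⁻¹ ≡ 1 (mod 7), so λ ≡ 4·1 ≡ 4.
  x = λ² - 1 - 1 = 16 - 2 ≡ 0; y = λ·(1 - 0) - 4 ≡ 0. → (0, 0)
3Q: (0, 0) + (1, 4). λ = (4 - 0)/(1 - 0) ≡ 4/1 mod 7. 1⁻¹ ≡ 1 (mod 7) since 1·1 = 1 ≡ 1, so λ ≡ 4.
  x = λ² - 0 - 1 = 16 - 1 ≡ 1; y = λ·(0 - 1) - 0 ≡ 3. → (1, 3)
4Q: (1, 3) + (1, 4): same x and y₁ ≡ -y₂, so the sum is the point at infinity.

O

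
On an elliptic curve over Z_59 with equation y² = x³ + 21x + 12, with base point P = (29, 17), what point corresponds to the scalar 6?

(13, 2)

Repeated addition: build up to 6P.
2P: tangent at (29, 17): λ = (3·29² + 21)/(2·17) ≡ 7/34. 34⁻¹ ≡ 33 (mod 59), so λ ≡ 7·33 ≡ 54.
  x = λ² - 29 - 29 = 2916 - 58 ≡ 26; y = λ·(29 - 26) - 17 ≡ 27. → (26, 27)
3P: (26, 27) + (29, 17). λ = (17 - 27)/(29 - 26) ≡ 49/3 mod 59. 3⁻¹ ≡ 20 (mod 59) since 3·20 = 60 ≡ 1, so λ ≡ 36.
  x = λ² - 26 - 29 = 1296 - 55 ≡ 2; y = λ·(26 - 2) - 27 ≡ 11. → (2, 11)
4P: (2, 11) + (29, 17). λ = (17 - 11)/(29 - 2) ≡ 6/27 mod 59. 27⁻¹ ≡ 35 (mod 59), so λ ≡ 33.
  x = λ² - 2 - 29 = 1089 - 31 ≡ 55; y = λ·(2 - 55) - 11 ≡ 10. → (55, 10)
5P: (55, 10) + (29, 17). λ = (17 - 10)/(29 - 55) ≡ 7/33 mod 59. 33⁻¹ ≡ 34 (mod 59), so λ ≡ 2.
  x = λ² - 55 - 29 = 4 - 84 ≡ 38; y = λ·(55 - 38) - 10 ≡ 24. → (38, 24)
6P: (38, 24) + (29, 17). λ = (17 - 24)/(29 - 38) ≡ 52/50 mod 59. 50⁻¹ ≡ 13 (mod 59), so λ ≡ 27.
  x = λ² - 38 - 29 = 729 - 67 ≡ 13; y = λ·(38 - 13) - 24 ≡ 2. → (13, 2)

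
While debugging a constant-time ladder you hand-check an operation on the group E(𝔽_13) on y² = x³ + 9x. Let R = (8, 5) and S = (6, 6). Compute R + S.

(9, 2)

(8, 5) + (6, 6). λ = (6 - 5)/(6 - 8) ≡ 1/11 mod 13. 11⁻¹ ≡ 6 (mod 13) since 11·6 = 66 ≡ 1, so λ ≡ 6.
  x = λ² - 8 - 6 = 36 - 14 ≡ 9; y = λ·(8 - 9) - 5 ≡ 2. → (9, 2)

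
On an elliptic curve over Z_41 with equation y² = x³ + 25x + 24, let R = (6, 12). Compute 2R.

(38, 2)

tangent at (6, 12): λ = (3·6² + 25)/(2·12) ≡ 10/24. 24⁻¹ ≡ 12 (mod 41) since 24·12 = 288 ≡ 1, so λ ≡ 10·12 ≡ 38.
  x = λ² - 6 - 6 = 1444 - 12 ≡ 38; y = λ·(6 - 38) - 12 ≡ 2. → (38, 2)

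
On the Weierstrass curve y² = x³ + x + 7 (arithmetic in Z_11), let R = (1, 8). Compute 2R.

tangent at (1, 8): λ = (3·1² + 1)/(2·8) ≡ 4/5. 5⁻¹ ≡ 9 (mod 11), so λ ≡ 4·9 ≡ 3.
  x = λ² - 1 - 1 = 9 - 2 ≡ 7; y = λ·(1 - 7) - 8 ≡ 7. → (7, 7)

(7, 7)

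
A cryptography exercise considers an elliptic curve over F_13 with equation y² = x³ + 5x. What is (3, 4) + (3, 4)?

tangent at (3, 4): λ = (3·3² + 5)/(2·4) ≡ 6/8. 8⁻¹ ≡ 5 (mod 13), so λ ≡ 6·5 ≡ 4.
  x = λ² - 3 - 3 = 16 - 6 ≡ 10; y = λ·(3 - 10) - 4 ≡ 7. → (10, 7)

(10, 7)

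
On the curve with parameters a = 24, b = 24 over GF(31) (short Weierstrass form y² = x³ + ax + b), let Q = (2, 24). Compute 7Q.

(20, 14)

Repeated addition: build up to 7Q.
2Q: tangent at (2, 24): λ = (3·2² + 24)/(2·24) ≡ 5/17. 17⁻¹ ≡ 11 (mod 31) since 17·11 = 187 ≡ 1, so λ ≡ 5·11 ≡ 24.
  x = λ² - 2 - 2 = 576 - 4 ≡ 14; y = λ·(2 - 14) - 24 ≡ 29. → (14, 29)
3Q: (14, 29) + (2, 24). λ = (24 - 29)/(2 - 14) ≡ 26/19 mod 31. 19⁻¹ ≡ 18 (mod 31) since 19·18 = 342 ≡ 1, so λ ≡ 3.
  x = λ² - 14 - 2 = 9 - 16 ≡ 24; y = λ·(14 - 24) - 29 ≡ 3. → (24, 3)
4Q: (24, 3) + (2, 24). λ = (24 - 3)/(2 - 24) ≡ 21/9 mod 31. 9⁻¹ ≡ 7 (mod 31), so λ ≡ 23.
  x = λ² - 24 - 2 = 529 - 26 ≡ 7; y = λ·(24 - 7) - 3 ≡ 16. → (7, 16)
5Q: (7, 16) + (2, 24). λ = (24 - 16)/(2 - 7) ≡ 8/26 mod 31. 26⁻¹ ≡ 6 (mod 31), so λ ≡ 17.
  x = λ² - 7 - 2 = 289 - 9 ≡ 1; y = λ·(7 - 1) - 16 ≡ 24. → (1, 24)
6Q: (1, 24) + (2, 24). λ = (24 - 24)/(2 - 1) ≡ 0/1 mod 31. 1⁻¹ ≡ 1 (mod 31), so λ ≡ 0.
  x = λ² - 1 - 2 = 0 - 3 ≡ 28; y = λ·(1 - 28) - 24 ≡ 7. → (28, 7)
7Q: (28, 7) + (2, 24). λ = (24 - 7)/(2 - 28) ≡ 17/5 mod 31. 5⁻¹ ≡ 25 (mod 31) since 5·25 = 125 ≡ 1, so λ ≡ 22.
  x = λ² - 28 - 2 = 484 - 30 ≡ 20; y = λ·(28 - 20) - 7 ≡ 14. → (20, 14)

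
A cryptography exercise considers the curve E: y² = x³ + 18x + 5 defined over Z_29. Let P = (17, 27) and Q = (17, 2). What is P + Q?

O

The two points share x = 17 and their y-coordinates satisfy 27 + 2 ≡ 0 (mod 29), so they are inverses. Their sum is the point at infinity.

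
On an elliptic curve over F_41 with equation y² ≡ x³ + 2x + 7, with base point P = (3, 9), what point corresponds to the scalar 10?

Double-and-add on 10 = (1010)₂. Start with P = (3, 9) for the leading 1-bit.
double: tangent at (3, 9): λ = (3·3² + 2)/(2·9) ≡ 29/18. 18⁻¹ ≡ 16 (mod 41), so λ ≡ 29·16 ≡ 13.
  x = λ² - 3 - 3 = 169 - 6 ≡ 40; y = λ·(3 - 40) - 9 ≡ 2. → (40, 2)
double: tangent at (40, 2): λ = (3·40² + 2)/(2·2) ≡ 5/4. 4⁻¹ ≡ 31 (mod 41), so λ ≡ 5·31 ≡ 32.
  x = λ² - 40 - 40 = 1024 - 80 ≡ 1; y = λ·(40 - 1) - 2 ≡ 16. → (1, 16)
add P: (1, 16) + (3, 9). λ = (9 - 16)/(3 - 1) ≡ 34/2 mod 41. 2⁻¹ ≡ 21 (mod 41), so λ ≡ 17.
  x = λ² - 1 - 3 = 289 - 4 ≡ 39; y = λ·(1 - 39) - 16 ≡ 35. → (39, 35)
double: tangent at (39, 35): λ = (3·39² + 2)/(2·35) ≡ 14/29. 29⁻¹ ≡ 17 (mod 41) since 29·17 = 493 ≡ 1, so λ ≡ 14·17 ≡ 33.
  x = λ² - 39 - 39 = 1089 - 78 ≡ 27; y = λ·(39 - 27) - 35 ≡ 33. → (27, 33)

(27, 33)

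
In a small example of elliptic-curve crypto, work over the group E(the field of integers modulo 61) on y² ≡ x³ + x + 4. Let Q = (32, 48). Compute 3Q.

(37, 8)

Repeated addition: build up to 3Q.
2Q: tangent at (32, 48): λ = (3·32² + 1)/(2·48) ≡ 23/35. 35⁻¹ ≡ 7 (mod 61) since 35·7 = 245 ≡ 1, so λ ≡ 23·7 ≡ 39.
  x = λ² - 32 - 32 = 1521 - 64 ≡ 54; y = λ·(32 - 54) - 48 ≡ 9. → (54, 9)
3Q: (54, 9) + (32, 48). λ = (48 - 9)/(32 - 54) ≡ 39/39 mod 61. 39⁻¹ ≡ 36 (mod 61), so λ ≡ 1.
  x = λ² - 54 - 32 = 1 - 86 ≡ 37; y = λ·(54 - 37) - 9 ≡ 8. → (37, 8)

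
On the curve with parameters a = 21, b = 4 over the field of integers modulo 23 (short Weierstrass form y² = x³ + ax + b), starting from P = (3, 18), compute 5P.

(12, 12)

Repeated addition: build up to 5P.
2P: tangent at (3, 18): λ = (3·3² + 21)/(2·18) ≡ 2/13. 13⁻¹ ≡ 16 (mod 23) since 13·16 = 208 ≡ 1, so λ ≡ 2·16 ≡ 9.
  x = λ² - 3 - 3 = 81 - 6 ≡ 6; y = λ·(3 - 6) - 18 ≡ 1. → (6, 1)
3P: (6, 1) + (3, 18). λ = (18 - 1)/(3 - 6) ≡ 17/20 mod 23. 20⁻¹ ≡ 15 (mod 23) since 20·15 = 300 ≡ 1, so λ ≡ 2.
  x = λ² - 6 - 3 = 4 - 9 ≡ 18; y = λ·(6 - 18) - 1 ≡ 21. → (18, 21)
4P: (18, 21) + (3, 18). λ = (18 - 21)/(3 - 18) ≡ 20/8 mod 23. 8⁻¹ ≡ 3 (mod 23), so λ ≡ 14.
  x = λ² - 18 - 3 = 196 - 21 ≡ 14; y = λ·(18 - 14) - 21 ≡ 12. → (14, 12)
5P: (14, 12) + (3, 18). λ = (18 - 12)/(3 - 14) ≡ 6/12 mod 23. 12⁻¹ ≡ 2 (mod 23), so λ ≡ 12.
  x = λ² - 14 - 3 = 144 - 17 ≡ 12; y = λ·(14 - 12) - 12 ≡ 12. → (12, 12)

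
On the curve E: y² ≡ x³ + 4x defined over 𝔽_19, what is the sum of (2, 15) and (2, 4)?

The two points share x = 2 and their y-coordinates satisfy 15 + 4 ≡ 0 (mod 19), so they are inverses. Their sum is ∞.

O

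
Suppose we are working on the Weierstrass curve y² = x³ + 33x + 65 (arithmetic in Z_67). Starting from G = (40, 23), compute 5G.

(39, 61)

Repeated addition: build up to 5G.
2G: tangent at (40, 23): λ = (3·40² + 33)/(2·23) ≡ 9/46. 46⁻¹ ≡ 51 (mod 67), so λ ≡ 9·51 ≡ 57.
  x = λ² - 40 - 40 = 3249 - 80 ≡ 20; y = λ·(40 - 20) - 23 ≡ 45. → (20, 45)
3G: (20, 45) + (40, 23). λ = (23 - 45)/(40 - 20) ≡ 45/20 mod 67. 20⁻¹ ≡ 57 (mod 67), so λ ≡ 19.
  x = λ² - 20 - 40 = 361 - 60 ≡ 33; y = λ·(20 - 33) - 45 ≡ 43. → (33, 43)
4G: (33, 43) + (40, 23). λ = (23 - 43)/(40 - 33) ≡ 47/7 mod 67. 7⁻¹ ≡ 48 (mod 67), so λ ≡ 45.
  x = λ² - 33 - 40 = 2025 - 73 ≡ 9; y = λ·(33 - 9) - 43 ≡ 32. → (9, 32)
5G: (9, 32) + (40, 23). λ = (23 - 32)/(40 - 9) ≡ 58/31 mod 67. 31⁻¹ ≡ 13 (mod 67) since 31·13 = 403 ≡ 1, so λ ≡ 17.
  x = λ² - 9 - 40 = 289 - 49 ≡ 39; y = λ·(9 - 39) - 32 ≡ 61. → (39, 61)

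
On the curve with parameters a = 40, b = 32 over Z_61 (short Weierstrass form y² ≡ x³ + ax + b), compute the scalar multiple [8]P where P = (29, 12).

Repeated addition: build up to 8P.
2P: tangent at (29, 12): λ = (3·29² + 40)/(2·12) ≡ 1/24. 24⁻¹ ≡ 28 (mod 61), so λ ≡ 1·28 ≡ 28.
  x = λ² - 29 - 29 = 784 - 58 ≡ 55; y = λ·(29 - 55) - 12 ≡ 53. → (55, 53)
3P: (55, 53) + (29, 12). λ = (12 - 53)/(29 - 55) ≡ 20/35 mod 61. 35⁻¹ ≡ 7 (mod 61) since 35·7 = 245 ≡ 1, so λ ≡ 18.
  x = λ² - 55 - 29 = 324 - 84 ≡ 57; y = λ·(55 - 57) - 53 ≡ 33. → (57, 33)
4P: (57, 33) + (29, 12). λ = (12 - 33)/(29 - 57) ≡ 40/33 mod 61. 33⁻¹ ≡ 37 (mod 61), so λ ≡ 16.
  x = λ² - 57 - 29 = 256 - 86 ≡ 48; y = λ·(57 - 48) - 33 ≡ 50. → (48, 50)
5P: (48, 50) + (29, 12). λ = (12 - 50)/(29 - 48) ≡ 23/42 mod 61. 42⁻¹ ≡ 16 (mod 61) since 42·16 = 672 ≡ 1, so λ ≡ 2.
  x = λ² - 48 - 29 = 4 - 77 ≡ 49; y = λ·(48 - 49) - 50 ≡ 9. → (49, 9)
6P: (49, 9) + (29, 12). λ = (12 - 9)/(29 - 49) ≡ 3/41 mod 61. 41⁻¹ ≡ 3 (mod 61) since 41·3 = 123 ≡ 1, so λ ≡ 9.
  x = λ² - 49 - 29 = 81 - 78 ≡ 3; y = λ·(49 - 3) - 9 ≡ 39. → (3, 39)
7P: (3, 39) + (29, 12). λ = (12 - 39)/(29 - 3) ≡ 34/26 mod 61. 26⁻¹ ≡ 54 (mod 61) since 26·54 = 1404 ≡ 1, so λ ≡ 6.
  x = λ² - 3 - 29 = 36 - 32 ≡ 4; y = λ·(3 - 4) - 39 ≡ 16. → (4, 16)
8P: (4, 16) + (29, 12). λ = (12 - 16)/(29 - 4) ≡ 57/25 mod 61. 25⁻¹ ≡ 22 (mod 61) since 25·22 = 550 ≡ 1, so λ ≡ 34.
  x = λ² - 4 - 29 = 1156 - 33 ≡ 25; y = λ·(4 - 25) - 16 ≡ 2. → (25, 2)

(25, 2)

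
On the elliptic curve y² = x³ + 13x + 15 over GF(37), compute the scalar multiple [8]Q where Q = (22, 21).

(29, 19)

Repeated addition: build up to 8Q.
2Q: tangent at (22, 21): λ = (3·22² + 13)/(2·21) ≡ 22/5. 5⁻¹ ≡ 15 (mod 37), so λ ≡ 22·15 ≡ 34.
  x = λ² - 22 - 22 = 1156 - 44 ≡ 2; y = λ·(22 - 2) - 21 ≡ 30. → (2, 30)
3Q: (2, 30) + (22, 21). λ = (21 - 30)/(22 - 2) ≡ 28/20 mod 37. 20⁻¹ ≡ 13 (mod 37) since 20·13 = 260 ≡ 1, so λ ≡ 31.
  x = λ² - 2 - 22 = 961 - 24 ≡ 12; y = λ·(2 - 12) - 30 ≡ 30. → (12, 30)
4Q: (12, 30) + (22, 21). λ = (21 - 30)/(22 - 12) ≡ 28/10 mod 37. 10⁻¹ ≡ 26 (mod 37) since 10·26 = 260 ≡ 1, so λ ≡ 25.
  x = λ² - 12 - 22 = 625 - 34 ≡ 36; y = λ·(12 - 36) - 30 ≡ 36. → (36, 36)
5Q: (36, 36) + (22, 21). λ = (21 - 36)/(22 - 36) ≡ 22/23 mod 37. 23⁻¹ ≡ 29 (mod 37), so λ ≡ 9.
  x = λ² - 36 - 22 = 81 - 58 ≡ 23; y = λ·(36 - 23) - 36 ≡ 7. → (23, 7)
6Q: (23, 7) + (22, 21). λ = (21 - 7)/(22 - 23) ≡ 14/36 mod 37. 36⁻¹ ≡ 36 (mod 37) since 36·36 = 1296 ≡ 1, so λ ≡ 23.
  x = λ² - 23 - 22 = 529 - 45 ≡ 3; y = λ·(23 - 3) - 7 ≡ 9. → (3, 9)
7Q: (3, 9) + (22, 21). λ = (21 - 9)/(22 - 3) ≡ 12/19 mod 37. 19⁻¹ ≡ 2 (mod 37) since 19·2 = 38 ≡ 1, so λ ≡ 24.
  x = λ² - 3 - 22 = 576 - 25 ≡ 33; y = λ·(3 - 33) - 9 ≡ 11. → (33, 11)
8Q: (33, 11) + (22, 21). λ = (21 - 11)/(22 - 33) ≡ 10/26 mod 37. 26⁻¹ ≡ 10 (mod 37), so λ ≡ 26.
  x = λ² - 33 - 22 = 676 - 55 ≡ 29; y = λ·(33 - 29) - 11 ≡ 19. → (29, 19)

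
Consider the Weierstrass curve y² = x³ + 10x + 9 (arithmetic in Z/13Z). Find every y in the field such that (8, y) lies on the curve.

x³ + 10x + 9 = 601 ≡ 3 (mod 13).
Square roots of 3 mod 13: 4 and 9 (since 4² = 16 ≡ 3).

4, 9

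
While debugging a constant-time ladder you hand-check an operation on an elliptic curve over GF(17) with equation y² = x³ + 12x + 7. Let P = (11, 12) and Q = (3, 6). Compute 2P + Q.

O

First 2P:
Repeated addition: build up to 2P.
2P: tangent at (11, 12): λ = (3·11² + 12)/(2·12) ≡ 1/7. 7⁻¹ ≡ 5 (mod 17) since 7·5 = 35 ≡ 1, so λ ≡ 1·5 ≡ 5.
  x = λ² - 11 - 11 = 25 - 22 ≡ 3; y = λ·(11 - 3) - 12 ≡ 11. → (3, 11)
2P = (3, 11).
Finally 2P + Q:
(3, 11) + (3, 6): same x and y₁ ≡ -y₂, so the sum is ∞.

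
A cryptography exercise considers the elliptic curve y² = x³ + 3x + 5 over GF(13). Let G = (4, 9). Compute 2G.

(4, 4)

tangent at (4, 9): λ = (3·4² + 3)/(2·9) ≡ 12/5. 5⁻¹ ≡ 8 (mod 13), so λ ≡ 12·8 ≡ 5.
  x = λ² - 4 - 4 = 25 - 8 ≡ 4; y = λ·(4 - 4) - 9 ≡ 4. → (4, 4)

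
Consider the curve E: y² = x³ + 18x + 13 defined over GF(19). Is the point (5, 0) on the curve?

y² = 0² ≡ 0; x³ + 18x + 13 = 228 ≡ 0 (mod 19). 0 = 0.

yes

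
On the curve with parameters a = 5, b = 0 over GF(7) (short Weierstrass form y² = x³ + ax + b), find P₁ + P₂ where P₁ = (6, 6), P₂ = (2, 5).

(6, 6) + (2, 5). λ = (5 - 6)/(2 - 6) ≡ 6/3 mod 7. 3⁻¹ ≡ 5 (mod 7), so λ ≡ 2.
  x = λ² - 6 - 2 = 4 - 8 ≡ 3; y = λ·(6 - 3) - 6 ≡ 0. → (3, 0)

(3, 0)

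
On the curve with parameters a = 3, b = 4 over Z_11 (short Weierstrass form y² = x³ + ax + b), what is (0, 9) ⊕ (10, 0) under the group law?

(0, 9) + (10, 0). λ = (0 - 9)/(10 - 0) ≡ 2/10 mod 11. 10⁻¹ ≡ 10 (mod 11) since 10·10 = 100 ≡ 1, so λ ≡ 9.
  x = λ² - 0 - 10 = 81 - 10 ≡ 5; y = λ·(0 - 5) - 9 ≡ 1. → (5, 1)

(5, 1)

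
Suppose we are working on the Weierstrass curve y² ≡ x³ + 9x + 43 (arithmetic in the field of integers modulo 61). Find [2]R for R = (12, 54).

(38, 33)

tangent at (12, 54): λ = (3·12² + 9)/(2·54) ≡ 14/47. 47⁻¹ ≡ 13 (mod 61) since 47·13 = 611 ≡ 1, so λ ≡ 14·13 ≡ 60.
  x = λ² - 12 - 12 = 3600 - 24 ≡ 38; y = λ·(12 - 38) - 54 ≡ 33. → (38, 33)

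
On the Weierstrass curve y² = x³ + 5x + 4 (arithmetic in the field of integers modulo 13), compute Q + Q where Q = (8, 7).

(1, 7)

tangent at (8, 7): λ = (3·8² + 5)/(2·7) ≡ 2/1. 1⁻¹ ≡ 1 (mod 13), so λ ≡ 2·1 ≡ 2.
  x = λ² - 8 - 8 = 4 - 16 ≡ 1; y = λ·(8 - 1) - 7 ≡ 7. → (1, 7)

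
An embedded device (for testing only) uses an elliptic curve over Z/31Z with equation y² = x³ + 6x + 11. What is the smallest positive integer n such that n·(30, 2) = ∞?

8

2P: tangent at (30, 2): λ = (3·30² + 6)/(2·2) ≡ 9/4. 4⁻¹ ≡ 8 (mod 31), so λ ≡ 9·8 ≡ 10.
  x = λ² - 30 - 30 = 100 - 60 ≡ 9; y = λ·(30 - 9) - 2 ≡ 22. → (9, 22)
3P: (9, 22) + (30, 2). λ = (2 - 22)/(30 - 9) ≡ 11/21 mod 31. 21⁻¹ ≡ 3 (mod 31), so λ ≡ 2.
  x = λ² - 9 - 30 = 4 - 39 ≡ 27; y = λ·(9 - 27) - 22 ≡ 4. → (27, 4)
4P: (27, 4) + (30, 2). λ = (2 - 4)/(30 - 27) ≡ 29/3 mod 31. 3⁻¹ ≡ 21 (mod 31) since 3·21 = 63 ≡ 1, so λ ≡ 20.
  x = λ² - 27 - 30 = 400 - 57 ≡ 2; y = λ·(27 - 2) - 4 ≡ 0. → (2, 0)
5P: (2, 0) + (30, 2). λ = (2 - 0)/(30 - 2) ≡ 2/28 mod 31. 28⁻¹ ≡ 10 (mod 31), so λ ≡ 20.
  x = λ² - 2 - 30 = 400 - 32 ≡ 27; y = λ·(2 - 27) - 0 ≡ 27. → (27, 27)
6P: (27, 27) + (30, 2). λ = (2 - 27)/(30 - 27) ≡ 6/3 mod 31. 3⁻¹ ≡ 21 (mod 31), so λ ≡ 2.
  x = λ² - 27 - 30 = 4 - 57 ≡ 9; y = λ·(27 - 9) - 27 ≡ 9. → (9, 9)
7P: (9, 9) + (30, 2). λ = (2 - 9)/(30 - 9) ≡ 24/21 mod 31. 21⁻¹ ≡ 3 (mod 31), so λ ≡ 10.
  x = λ² - 9 - 30 = 100 - 39 ≡ 30; y = λ·(9 - 30) - 9 ≡ 29. → (30, 29)
8P: (30, 29) + (30, 2): same x and y₁ ≡ -y₂, so the sum is ∞.
8P = ∞, so the order is 8.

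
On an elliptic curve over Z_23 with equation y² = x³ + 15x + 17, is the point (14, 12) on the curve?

y² = 12² ≡ 6; x³ + 15x + 17 = 2971 ≡ 4 (mod 23). 6 ≠ 4.

no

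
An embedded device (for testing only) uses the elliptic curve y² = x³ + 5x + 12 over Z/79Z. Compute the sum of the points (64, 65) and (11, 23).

(1, 52)

(64, 65) + (11, 23). λ = (23 - 65)/(11 - 64) ≡ 37/26 mod 79. 26⁻¹ ≡ 76 (mod 79) since 26·76 = 1976 ≡ 1, so λ ≡ 47.
  x = λ² - 64 - 11 = 2209 - 75 ≡ 1; y = λ·(64 - 1) - 65 ≡ 52. → (1, 52)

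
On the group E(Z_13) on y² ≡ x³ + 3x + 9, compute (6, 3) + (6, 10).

O

The two points share x = 6 and their y-coordinates satisfy 3 + 10 ≡ 0 (mod 13), so they are inverses. Their sum is the point at infinity.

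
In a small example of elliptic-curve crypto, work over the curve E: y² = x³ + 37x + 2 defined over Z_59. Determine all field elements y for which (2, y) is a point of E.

5, 54

x³ + 37x + 2 = 84 ≡ 25 (mod 59).
Square roots of 25 mod 59: 5 and 54 (since 5² = 25 ≡ 25).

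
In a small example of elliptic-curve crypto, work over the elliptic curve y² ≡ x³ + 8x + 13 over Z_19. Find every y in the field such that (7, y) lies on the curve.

x³ + 8x + 13 = 412 ≡ 13 (mod 19).
13 is a non-residue mod 19; no y exists.

none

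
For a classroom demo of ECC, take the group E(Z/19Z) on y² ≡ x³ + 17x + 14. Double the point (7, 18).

tangent at (7, 18): λ = (3·7² + 17)/(2·18) ≡ 12/17. 17⁻¹ ≡ 9 (mod 19), so λ ≡ 12·9 ≡ 13.
  x = λ² - 7 - 7 = 169 - 14 ≡ 3; y = λ·(7 - 3) - 18 ≡ 15. → (3, 15)

(3, 15)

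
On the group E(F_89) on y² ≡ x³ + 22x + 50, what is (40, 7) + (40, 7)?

(43, 15)

tangent at (40, 7): λ = (3·40² + 22)/(2·7) ≡ 16/14. 14⁻¹ ≡ 70 (mod 89), so λ ≡ 16·70 ≡ 52.
  x = λ² - 40 - 40 = 2704 - 80 ≡ 43; y = λ·(40 - 43) - 7 ≡ 15. → (43, 15)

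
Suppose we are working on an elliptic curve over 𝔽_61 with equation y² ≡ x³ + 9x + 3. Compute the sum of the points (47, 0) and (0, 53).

(47, 0) + (0, 53). λ = (53 - 0)/(0 - 47) ≡ 53/14 mod 61. 14⁻¹ ≡ 48 (mod 61), so λ ≡ 43.
  x = λ² - 47 - 0 = 1849 - 47 ≡ 33; y = λ·(47 - 33) - 0 ≡ 53. → (33, 53)

(33, 53)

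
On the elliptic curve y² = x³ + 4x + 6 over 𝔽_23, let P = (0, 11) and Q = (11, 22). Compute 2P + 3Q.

(19, 15)

First 2P:
Repeated addition: build up to 2P.
2P: tangent at (0, 11): λ = (3·0² + 4)/(2·11) ≡ 4/22. 22⁻¹ ≡ 22 (mod 23), so λ ≡ 4·22 ≡ 19.
  x = λ² - 0 - 0 = 361 - 0 ≡ 16; y = λ·(0 - 16) - 11 ≡ 7. → (16, 7)
2P = (16, 7).
Next 3Q:
Repeated addition: build up to 3Q.
2Q: tangent at (11, 22): λ = (3·11² + 4)/(2·22) ≡ 22/21. 21⁻¹ ≡ 11 (mod 23), so λ ≡ 22·11 ≡ 12.
  x = λ² - 11 - 11 = 144 - 22 ≡ 7; y = λ·(11 - 7) - 22 ≡ 3. → (7, 3)
3Q: (7, 3) + (11, 22). λ = (22 - 3)/(11 - 7) ≡ 19/4 mod 23. 4⁻¹ ≡ 6 (mod 23), so λ ≡ 22.
  x = λ² - 7 - 11 = 484 - 18 ≡ 6; y = λ·(7 - 6) - 3 ≡ 19. → (6, 19)
3Q = (6, 19).
Finally 2P + 3Q:
(16, 7) + (6, 19). λ = (19 - 7)/(6 - 16) ≡ 12/13 mod 23. 13⁻¹ ≡ 16 (mod 23) since 13·16 = 208 ≡ 1, so λ ≡ 8.
  x = λ² - 16 - 6 = 64 - 22 ≡ 19; y = λ·(16 - 19) - 7 ≡ 15. → (19, 15)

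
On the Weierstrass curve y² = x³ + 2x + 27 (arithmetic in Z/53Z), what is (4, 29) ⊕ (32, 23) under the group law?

(4, 29) + (32, 23). λ = (23 - 29)/(32 - 4) ≡ 47/28 mod 53. 28⁻¹ ≡ 36 (mod 53), so λ ≡ 49.
  x = λ² - 4 - 32 = 2401 - 36 ≡ 33; y = λ·(4 - 33) - 29 ≡ 34. → (33, 34)

(33, 34)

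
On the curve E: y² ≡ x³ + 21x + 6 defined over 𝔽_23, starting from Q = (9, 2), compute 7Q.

(15, 4)

Repeated addition: build up to 7Q.
2Q: tangent at (9, 2): λ = (3·9² + 21)/(2·2) ≡ 11/4. 4⁻¹ ≡ 6 (mod 23), so λ ≡ 11·6 ≡ 20.
  x = λ² - 9 - 9 = 400 - 18 ≡ 14; y = λ·(9 - 14) - 2 ≡ 13. → (14, 13)
3Q: (14, 13) + (9, 2). λ = (2 - 13)/(9 - 14) ≡ 12/18 mod 23. 18⁻¹ ≡ 9 (mod 23) since 18·9 = 162 ≡ 1, so λ ≡ 16.
  x = λ² - 14 - 9 = 256 - 23 ≡ 3; y = λ·(14 - 3) - 13 ≡ 2. → (3, 2)
4Q: (3, 2) + (9, 2). λ = (2 - 2)/(9 - 3) ≡ 0/6 mod 23. 6⁻¹ ≡ 4 (mod 23), so λ ≡ 0.
  x = λ² - 3 - 9 = 0 - 12 ≡ 11; y = λ·(3 - 11) - 2 ≡ 21. → (11, 21)
5Q: (11, 21) + (9, 2). λ = (2 - 21)/(9 - 11) ≡ 4/21 mod 23. 21⁻¹ ≡ 11 (mod 23), so λ ≡ 21.
  x = λ² - 11 - 9 = 441 - 20 ≡ 7; y = λ·(11 - 7) - 21 ≡ 17. → (7, 17)
6Q: (7, 17) + (9, 2). λ = (2 - 17)/(9 - 7) ≡ 8/2 mod 23. 2⁻¹ ≡ 12 (mod 23), so λ ≡ 4.
  x = λ² - 7 - 9 = 16 - 16 ≡ 0; y = λ·(7 - 0) - 17 ≡ 11. → (0, 11)
7Q: (0, 11) + (9, 2). λ = (2 - 11)/(9 - 0) ≡ 14/9 mod 23. 9⁻¹ ≡ 18 (mod 23) since 9·18 = 162 ≡ 1, so λ ≡ 22.
  x = λ² - 0 - 9 = 484 - 9 ≡ 15; y = λ·(0 - 15) - 11 ≡ 4. → (15, 4)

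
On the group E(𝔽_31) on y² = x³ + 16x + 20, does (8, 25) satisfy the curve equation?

no

y² = 25² ≡ 5; x³ + 16x + 20 = 660 ≡ 9 (mod 31). 5 ≠ 9.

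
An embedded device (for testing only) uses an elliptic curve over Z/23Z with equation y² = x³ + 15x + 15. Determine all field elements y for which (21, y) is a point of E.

x³ + 15x + 15 = 9591 ≡ 0 (mod 23).
Only y = 0 satisfies y² ≡ 0.

0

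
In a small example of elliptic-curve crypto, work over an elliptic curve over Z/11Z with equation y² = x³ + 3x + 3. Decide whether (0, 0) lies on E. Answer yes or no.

y² = 0² ≡ 0; x³ + 3x + 3 = 3 ≡ 3 (mod 11). 0 ≠ 3.

no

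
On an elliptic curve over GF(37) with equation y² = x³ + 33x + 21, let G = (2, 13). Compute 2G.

(32, 29)

tangent at (2, 13): λ = (3·2² + 33)/(2·13) ≡ 8/26. 26⁻¹ ≡ 10 (mod 37) since 26·10 = 260 ≡ 1, so λ ≡ 8·10 ≡ 6.
  x = λ² - 2 - 2 = 36 - 4 ≡ 32; y = λ·(2 - 32) - 13 ≡ 29. → (32, 29)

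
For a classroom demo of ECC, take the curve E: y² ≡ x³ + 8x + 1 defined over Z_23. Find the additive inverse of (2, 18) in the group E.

-(2, 18) = (2, -18 mod 23) = (2, 5).

(2, 5)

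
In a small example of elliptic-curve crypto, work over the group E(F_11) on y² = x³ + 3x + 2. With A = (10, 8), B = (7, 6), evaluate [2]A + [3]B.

(2, 4)

First 2A:
Repeated addition: build up to 2A.
2A: tangent at (10, 8): λ = (3·10² + 3)/(2·8) ≡ 6/5. 5⁻¹ ≡ 9 (mod 11) since 5·9 = 45 ≡ 1, so λ ≡ 6·9 ≡ 10.
  x = λ² - 10 - 10 = 100 - 20 ≡ 3; y = λ·(10 - 3) - 8 ≡ 7. → (3, 7)
2A = (3, 7).
Next 3B:
Repeated addition: build up to 3B.
2B: tangent at (7, 6): λ = (3·7² + 3)/(2·6) ≡ 7/1. 1⁻¹ ≡ 1 (mod 11), so λ ≡ 7·1 ≡ 7.
  x = λ² - 7 - 7 = 49 - 14 ≡ 2; y = λ·(7 - 2) - 6 ≡ 7. → (2, 7)
3B: (2, 7) + (7, 6). λ = (6 - 7)/(7 - 2) ≡ 10/5 mod 11. 5⁻¹ ≡ 9 (mod 11) since 5·9 = 45 ≡ 1, so λ ≡ 2.
  x = λ² - 2 - 7 = 4 - 9 ≡ 6; y = λ·(2 - 6) - 7 ≡ 7. → (6, 7)
3B = (6, 7).
Finally 2A + 3B:
(3, 7) + (6, 7). λ = (7 - 7)/(6 - 3) ≡ 0/3 mod 11. 3⁻¹ ≡ 4 (mod 11), so λ ≡ 0.
  x = λ² - 3 - 6 = 0 - 9 ≡ 2; y = λ·(3 - 2) - 7 ≡ 4. → (2, 4)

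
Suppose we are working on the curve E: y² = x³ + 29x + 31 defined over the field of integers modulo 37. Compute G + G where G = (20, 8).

(25, 8)

tangent at (20, 8): λ = (3·20² + 29)/(2·8) ≡ 8/16. 16⁻¹ ≡ 7 (mod 37) since 16·7 = 112 ≡ 1, so λ ≡ 8·7 ≡ 19.
  x = λ² - 20 - 20 = 361 - 40 ≡ 25; y = λ·(20 - 25) - 8 ≡ 8. → (25, 8)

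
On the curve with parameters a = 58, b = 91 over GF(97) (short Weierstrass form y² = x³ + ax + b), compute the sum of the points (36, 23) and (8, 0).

(36, 23) + (8, 0). λ = (0 - 23)/(8 - 36) ≡ 74/69 mod 97. 69⁻¹ ≡ 45 (mod 97) since 69·45 = 3105 ≡ 1, so λ ≡ 32.
  x = λ² - 36 - 8 = 1024 - 44 ≡ 10; y = λ·(36 - 10) - 23 ≡ 33. → (10, 33)

(10, 33)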